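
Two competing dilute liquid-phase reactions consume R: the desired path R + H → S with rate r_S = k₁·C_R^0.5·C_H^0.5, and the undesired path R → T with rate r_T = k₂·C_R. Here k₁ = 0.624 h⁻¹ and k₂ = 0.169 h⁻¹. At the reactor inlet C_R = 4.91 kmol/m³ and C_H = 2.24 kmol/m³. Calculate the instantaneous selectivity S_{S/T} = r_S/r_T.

2.49

S_{S/T} = r_S/r_T = (k₁·C_R^0.5·C_H^0.5)/(k₂·C_R) = (k₁/k₂)·C_R^-0.5·C_H^0.5.
= (0.624×4.910^0.5×2.240^0.5) / (0.169×4.910) = 2.069/0.8298 = 2.49.
The undesired path is higher order in R, so low C_R (CSTR or dilute feed) favours S.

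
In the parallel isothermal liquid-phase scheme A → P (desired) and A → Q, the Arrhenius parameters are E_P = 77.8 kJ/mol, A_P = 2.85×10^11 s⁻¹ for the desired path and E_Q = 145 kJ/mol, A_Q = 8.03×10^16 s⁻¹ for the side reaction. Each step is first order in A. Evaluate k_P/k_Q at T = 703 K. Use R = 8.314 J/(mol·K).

With equal orders, S_{P/Q} = k_P/k_Q = (A_P/A_Q)·exp[(E_Q−E_P)/(RT)].
(E_Q−E_P)/(RT) = (145−77.8)×10³/(8.314×703) = 67200/5845 = 11.50.
k_P/k_Q = (2.85×10^11/8.03×10^16)·exp(11.50) = 3.549×10^-6 × 98471 = 0.349.

0.349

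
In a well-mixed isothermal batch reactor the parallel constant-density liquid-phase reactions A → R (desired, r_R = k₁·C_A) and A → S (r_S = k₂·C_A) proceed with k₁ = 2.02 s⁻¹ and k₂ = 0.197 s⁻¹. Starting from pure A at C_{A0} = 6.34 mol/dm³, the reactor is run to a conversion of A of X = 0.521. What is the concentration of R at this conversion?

3.01 mol/dm³

C_A = C_{A0}(1−X) = 3.037 mol/dm³.
Both paths are first order in A, so the instantaneous fraction to R is constant: dC_R/d(−C_A) = k₁/(k₁+k₂) = 0.9111.
C_R = 0.9111·(C_{A0}−C_A) = 0.9111×3.303 = 3.01 mol/dm³.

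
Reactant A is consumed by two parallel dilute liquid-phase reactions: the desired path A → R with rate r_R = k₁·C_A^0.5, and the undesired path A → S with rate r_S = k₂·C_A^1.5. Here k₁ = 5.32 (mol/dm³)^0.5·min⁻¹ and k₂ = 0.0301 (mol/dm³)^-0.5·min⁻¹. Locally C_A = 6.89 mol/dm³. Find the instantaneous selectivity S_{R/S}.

25.7

S_{R/S} = r_R/r_S = (k₁·C_A^0.5)/(k₂·C_A^1.5) = (k₁/k₂)·C_A⁻¹.
= (5.32×6.890^0.5) / (0.0301×6.890^1.5) = 13.96/0.5444 = 25.7.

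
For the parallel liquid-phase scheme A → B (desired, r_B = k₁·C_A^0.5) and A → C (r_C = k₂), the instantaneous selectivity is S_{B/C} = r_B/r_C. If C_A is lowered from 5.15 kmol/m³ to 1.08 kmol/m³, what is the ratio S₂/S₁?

0.458

S_{B/C} = (k₁/k₂)·C_A^0.5, so S₂/S₁ = (C_{A,2}/C_{A,1})^0.5.
= (1.08/5.15)^0.5 = (0.2097)^0.5 = 0.458.
Selectivity toward B falls as C_A falls — high-concentration operation is favoured.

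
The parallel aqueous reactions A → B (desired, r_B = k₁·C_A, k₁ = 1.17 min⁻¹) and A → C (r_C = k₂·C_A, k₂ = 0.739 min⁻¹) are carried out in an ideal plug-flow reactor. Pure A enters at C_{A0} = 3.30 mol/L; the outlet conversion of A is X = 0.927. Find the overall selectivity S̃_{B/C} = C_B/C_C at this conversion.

1.58

C_A = C_{A0}(1−X) = 0.2409 mol/L.
Both paths are first order in A, so the instantaneous fraction to B is constant: dC_B/d(−C_A) = k₁/(k₁+k₂) = 0.6129.
C_B = 0.6129·(C_{A0}−C_A) = 0.6129×3.059 = 1.87 mol/L.
C_C = (C_{A0}−C_A)−C_B = 1.184 mol/L; S̃_{B/C} = 1.875/1.184 = 1.58.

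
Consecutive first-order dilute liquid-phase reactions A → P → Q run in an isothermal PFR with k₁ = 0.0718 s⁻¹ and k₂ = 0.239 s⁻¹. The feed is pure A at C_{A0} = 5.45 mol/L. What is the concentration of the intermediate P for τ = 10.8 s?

For first-order series with pure A initially, C_P(τ) = k₁C_{A0}/(k₂−k₁)·(e^(−k₁τ) − e^(−k₂τ)).
e^(−k₁τ) = e^(−0.0718×10.8) = e^(−0.7754) = 0.4605; e^(−k₂τ) = e^(−2.581) = 0.07568.
C_P = 0.0718×5.45/(0.239−0.0718) × (0.4605−0.07568) = 2.340×0.3848 = 0.9006 mol/L.

0.901 mol/L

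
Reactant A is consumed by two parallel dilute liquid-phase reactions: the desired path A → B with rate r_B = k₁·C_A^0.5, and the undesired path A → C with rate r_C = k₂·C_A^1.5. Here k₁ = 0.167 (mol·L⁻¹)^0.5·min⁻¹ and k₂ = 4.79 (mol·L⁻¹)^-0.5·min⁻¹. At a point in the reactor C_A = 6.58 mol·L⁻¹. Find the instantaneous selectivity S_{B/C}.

0.00530

S_{B/C} = r_B/r_C = (k₁·C_A^0.5)/(k₂·C_A^1.5) = (k₁/k₂)·C_A⁻¹.
= (0.167×6.580^0.5) / (4.79×6.580^1.5) = 0.4284/80.85 = 0.00530.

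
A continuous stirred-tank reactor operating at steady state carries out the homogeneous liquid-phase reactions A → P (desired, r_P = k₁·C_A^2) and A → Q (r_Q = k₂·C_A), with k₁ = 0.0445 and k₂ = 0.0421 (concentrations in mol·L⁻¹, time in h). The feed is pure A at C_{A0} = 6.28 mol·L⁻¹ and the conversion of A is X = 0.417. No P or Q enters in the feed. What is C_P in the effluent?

Exit C_A = C_{A0}(1−X) = 6.28×0.583 = 3.661 mol·L⁻¹.
A CSTR operates uniformly at the exit composition, giving r_P = 0.5965 and r_Q = 0.1541 (each k·C_A^n at C_A = 3.661).
Fraction of consumed A going to P: r_P/(r_P+r_Q) = 0.7947.
C_P = 0.7947·C_{A0}·X = 0.7947×6.28×0.417 = 2.08 mol·L⁻¹.

2.08 mol·L⁻¹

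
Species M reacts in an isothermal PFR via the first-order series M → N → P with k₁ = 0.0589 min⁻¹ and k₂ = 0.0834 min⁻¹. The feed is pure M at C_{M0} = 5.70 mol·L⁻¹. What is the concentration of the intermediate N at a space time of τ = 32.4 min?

1.11 mol·L⁻¹

The intermediate concentration in a first-order A→B→C sequence is C_N = k₁C_{M0}(e^(−k₁τ) − e^(−k₂τ))/(k₂−k₁).
e^(−k₁τ) = e^(−0.0589×32.4) = e^(−1.908) = 0.1483; e^(−k₂τ) = e^(−2.702) = 0.06706.
C_N = 0.0589×5.70/(0.0834−0.0589) × (0.1483−0.06706) = 13.70×0.08126 = 1.114 mol·L⁻¹.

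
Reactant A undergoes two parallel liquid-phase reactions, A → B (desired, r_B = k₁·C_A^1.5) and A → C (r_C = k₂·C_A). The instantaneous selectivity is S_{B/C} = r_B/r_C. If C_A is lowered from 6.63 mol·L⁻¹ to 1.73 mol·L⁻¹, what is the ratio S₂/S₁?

S_{B/C} = (k₁/k₂)·C_A^0.5, so S₂/S₁ = (C_{A,2}/C_{A,1})^0.5.
= (1.73/6.63)^0.5 = (0.2609)^0.5 = 0.511.

0.511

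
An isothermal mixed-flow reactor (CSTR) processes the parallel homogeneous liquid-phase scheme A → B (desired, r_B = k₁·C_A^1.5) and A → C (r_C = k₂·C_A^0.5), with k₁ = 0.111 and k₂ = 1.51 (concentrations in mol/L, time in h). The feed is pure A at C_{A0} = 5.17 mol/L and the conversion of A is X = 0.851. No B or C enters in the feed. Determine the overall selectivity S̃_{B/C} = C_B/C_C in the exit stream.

Exit C_A = C_{A0}(1−X) = 5.17×0.149 = 0.7703 mol/L.
Rates in a CSTR are evaluated at the outlet concentration: r_B = 0.111×0.7703^1.5 = 0.07505, r_C = 1.51×0.7703^0.5 = 1.325.
Overall selectivity = C_B/C_C = r_Bτ/(r_Cτ) = r_B/r_C = 0.0566.

0.0566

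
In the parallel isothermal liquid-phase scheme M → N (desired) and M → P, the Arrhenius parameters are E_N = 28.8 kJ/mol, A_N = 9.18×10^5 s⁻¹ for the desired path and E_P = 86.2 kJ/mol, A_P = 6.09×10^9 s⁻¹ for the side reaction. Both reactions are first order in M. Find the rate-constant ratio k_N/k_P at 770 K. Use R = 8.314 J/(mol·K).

1.18

k_N/k_P = (A_N/A_P)·exp[−(E_N−E_P)/(RT)] = (A_N/A_P)·exp[(E_P−E_N)/(RT)].
(E_P−E_N)/(RT) = (86.2−28.8)×10³/(8.314×770) = 57400/6402 = 8.966.
k_N/k_P = (9.18×10^5/6.09×10^9)·exp(8.966) = 1.507×10^-4 × 7834 = 1.18.
Since E_N < E_P, lowering the temperature improves selectivity toward N.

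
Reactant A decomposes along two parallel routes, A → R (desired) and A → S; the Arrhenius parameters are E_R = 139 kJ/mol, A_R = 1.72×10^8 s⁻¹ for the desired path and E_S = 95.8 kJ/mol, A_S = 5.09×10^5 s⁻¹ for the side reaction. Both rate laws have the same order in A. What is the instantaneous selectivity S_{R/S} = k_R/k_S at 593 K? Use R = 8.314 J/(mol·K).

Since both paths have the same order in A, the concentration cancels and S_{R/S} = k_R/k_S = (A_R/A_S)·exp[(E_S−E_R)/(RT)].
(E_S−E_R)/(RT) = (95.8−139)×10³/(8.314×593) = -43200/4930 = -8.762.
k_R/k_S = (1.72×10^8/5.09×10^5)·exp(-8.762) = 337.9 × 1.565×10^-4 = 0.0529.

0.0529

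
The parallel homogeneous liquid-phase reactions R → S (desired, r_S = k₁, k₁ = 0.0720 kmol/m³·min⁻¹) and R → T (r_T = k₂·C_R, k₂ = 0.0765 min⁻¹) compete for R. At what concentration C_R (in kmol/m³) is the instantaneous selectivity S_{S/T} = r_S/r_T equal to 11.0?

0.0856 kmol/m³

S_{S/T} = (k₁/k₂)·C_R⁻¹ ⇒ C_R = (S·k₂/k₁)^(-1).
= (11.0×0.0765/0.0720)^(-1) = (11.69)^(-1) = 0.0856 kmol/m³.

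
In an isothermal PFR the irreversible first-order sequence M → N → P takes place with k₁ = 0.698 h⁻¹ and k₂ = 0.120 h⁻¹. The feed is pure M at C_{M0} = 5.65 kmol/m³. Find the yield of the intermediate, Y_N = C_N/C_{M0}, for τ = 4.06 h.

0.671

Solving the coupled first-order balances gives C_N(τ) = [k₁/(k₂−k₁)]·C_{M0}·(e^(−k₁τ) − e^(−k₂τ)).
e^(−k₁τ) = e^(−0.698×4.06) = e^(−2.834) = 0.05878; e^(−k₂τ) = e^(−0.4872) = 0.6143.
C_N = 0.698×5.65/(0.120−0.698) × (0.05878−0.6143) = (-6.823)×(-0.5556) = 3.791 kmol/m³.
Y_N = C_N/C_{M0} = 3.791/5.65 = 0.671.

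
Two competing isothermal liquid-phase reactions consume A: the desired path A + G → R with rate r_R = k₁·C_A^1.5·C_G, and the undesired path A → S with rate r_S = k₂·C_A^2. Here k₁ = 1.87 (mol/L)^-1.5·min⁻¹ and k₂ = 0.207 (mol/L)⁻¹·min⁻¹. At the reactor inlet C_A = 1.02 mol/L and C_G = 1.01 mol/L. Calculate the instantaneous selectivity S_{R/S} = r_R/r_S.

S_{R/S} = r_R/r_S = (k₁·C_A^1.5·C_G)/(k₂·C_A^2) = (k₁/k₂)·C_A^-0.5·C_G.
= (1.87×1.020^1.5×1.010) / (0.207×1.020^2) = 1.946/0.2154 = 9.03.
The undesired path is higher order in A, so low C_A (CSTR or dilute feed) favours R.

9.03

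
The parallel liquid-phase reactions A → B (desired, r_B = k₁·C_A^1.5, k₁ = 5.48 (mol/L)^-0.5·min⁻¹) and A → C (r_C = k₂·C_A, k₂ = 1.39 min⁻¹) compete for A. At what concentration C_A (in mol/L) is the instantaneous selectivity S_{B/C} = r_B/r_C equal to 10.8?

7.50 mol/L

S_{B/C} = (k₁/k₂)·C_A^0.5 ⇒ C_A = (S·k₂/k₁)^(2).
= (10.8×1.39/5.48)^(2) = (2.739)^(2) = 7.50 mol/L.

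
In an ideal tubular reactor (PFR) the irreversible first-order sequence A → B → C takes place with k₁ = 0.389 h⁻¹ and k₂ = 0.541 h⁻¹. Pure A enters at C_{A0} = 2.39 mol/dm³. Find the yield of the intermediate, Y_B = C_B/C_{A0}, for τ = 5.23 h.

The intermediate concentration in a first-order A→B→C sequence is C_B = k₁C_{A0}(e^(−k₁τ) − e^(−k₂τ))/(k₂−k₁).
e^(−k₁τ) = e^(−0.389×5.23) = e^(−2.034) = 0.1307; e^(−k₂τ) = e^(−2.829) = 0.05905.
C_B = 0.389×2.39/(0.541−0.389) × (0.1307−0.05905) = 6.117×0.07170 = 0.4386 mol/dm³.
Y_B = C_B/C_{A0} = 0.4386/2.39 = 0.184.

0.184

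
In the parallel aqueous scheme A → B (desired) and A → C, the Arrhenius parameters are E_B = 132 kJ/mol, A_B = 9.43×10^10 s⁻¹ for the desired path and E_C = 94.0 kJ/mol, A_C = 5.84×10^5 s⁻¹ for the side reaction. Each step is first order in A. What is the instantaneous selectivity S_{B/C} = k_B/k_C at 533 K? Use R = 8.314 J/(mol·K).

k_B/k_C = (A_B/A_C)·exp[−(E_B−E_C)/(RT)] = (A_B/A_C)·exp[(E_C−E_B)/(RT)].
(E_C−E_B)/(RT) = (94.0−132)×10³/(8.314×533) = -38000/4431 = -8.575.
k_B/k_C = (9.43×10^10/5.84×10^5)·exp(-8.575) = 1.615×10^5 × 1.887×10^-4 = 30.5.

30.5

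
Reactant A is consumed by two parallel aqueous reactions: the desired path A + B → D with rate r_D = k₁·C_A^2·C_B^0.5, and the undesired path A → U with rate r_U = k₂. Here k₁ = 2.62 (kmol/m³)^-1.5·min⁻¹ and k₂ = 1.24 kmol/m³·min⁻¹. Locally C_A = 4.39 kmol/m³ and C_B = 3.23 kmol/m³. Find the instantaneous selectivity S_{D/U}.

S_{D/U} = r_D/r_U = (k₁·C_A^2·C_B^0.5)/(k₂) = (k₁/k₂)·C_A^2·C_B^0.5.
= (2.62×4.390^2×3.230^0.5) / (1.24) = 90.75/1.240 = 73.2.

73.2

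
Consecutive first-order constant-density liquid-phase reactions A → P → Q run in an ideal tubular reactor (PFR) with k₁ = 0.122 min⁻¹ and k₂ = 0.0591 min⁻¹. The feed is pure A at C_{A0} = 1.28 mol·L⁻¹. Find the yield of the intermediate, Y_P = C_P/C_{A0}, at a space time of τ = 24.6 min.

For first-order series with pure A initially, C_P(τ) = k₁C_{A0}/(k₂−k₁)·(e^(−k₁τ) − e^(−k₂τ)).
e^(−k₁τ) = e^(−0.122×24.6) = e^(−3.001) = 0.04973; e^(−k₂τ) = e^(−1.454) = 0.2337.
C_P = 0.122×1.28/(0.0591−0.122) × (0.04973−0.2337) = (-2.483)×(-0.1839) = 0.4567 mol·L⁻¹.
Y_P = C_P/C_{A0} = 0.4567/1.28 = 0.357.

0.357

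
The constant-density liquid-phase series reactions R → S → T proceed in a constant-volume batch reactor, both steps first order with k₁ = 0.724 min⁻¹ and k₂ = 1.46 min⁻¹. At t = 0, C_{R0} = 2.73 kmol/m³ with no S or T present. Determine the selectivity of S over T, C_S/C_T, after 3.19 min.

Solving the coupled first-order balances gives C_S(t) = [k₁/(k₂−k₁)]·C_{R0}·(e^(−k₁t) − e^(−k₂t)).
e^(−k₁t) = e^(−0.724×3.19) = e^(−2.310) = 0.09930; e^(−k₂t) = e^(−4.657) = 0.009491.
C_S = 0.724×2.73/(1.46−0.724) × (0.09930−0.009491) = 2.685×0.08981 = 0.2412 kmol/m³.
C_R = C_{R0}e^(−k₁t) = 0.2711 kmol/m³, so C_T = C_{R0}−C_R−C_S = 2.218 kmol/m³; C_S/C_T = 0.109.

0.109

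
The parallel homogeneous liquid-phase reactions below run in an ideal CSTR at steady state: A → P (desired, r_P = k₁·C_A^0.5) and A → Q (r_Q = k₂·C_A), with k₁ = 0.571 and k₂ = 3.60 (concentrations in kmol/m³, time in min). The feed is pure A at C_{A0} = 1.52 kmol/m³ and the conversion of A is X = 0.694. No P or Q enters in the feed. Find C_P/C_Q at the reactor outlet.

0.233

Exit C_A = C_{A0}(1−X) = 1.52×0.306 = 0.4651 kmol/m³.
A CSTR operates uniformly at the exit composition, giving r_P = 0.3894 and r_Q = 1.674 (each k·C_A^n at C_A = 0.4651).
Overall selectivity = C_P/C_Q = r_Pτ/(r_Qτ) = r_P/r_Q = 0.233.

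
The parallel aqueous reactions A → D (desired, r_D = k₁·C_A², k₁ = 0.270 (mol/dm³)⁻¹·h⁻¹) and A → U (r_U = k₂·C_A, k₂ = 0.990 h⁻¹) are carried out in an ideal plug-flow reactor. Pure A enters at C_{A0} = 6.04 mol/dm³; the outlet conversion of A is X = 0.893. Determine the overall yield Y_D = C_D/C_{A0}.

0.401

C_A = C_{A0}(1−X) = 0.6463 mol/dm³.
Along a PFR/batch, dC_U/dC_A = −r_U/(r_D+r_U) = −k₂/(k₂+k₁·C_A).
Integrating from C_{A0} to C_A: C_U = (0.990/0.270)·ln[(0.990+0.270·6.04)/(0.990+0.270·0.646)] = 3.667·ln(2.621/1.164) = 2.974 mol/dm³.
Then C_D = (C_{A0}−C_A) − C_U = 5.394 − 2.974 = 2.419 mol/dm³.
Y_D = C_D/C_{A0} = 2.419/6.04 = 0.401.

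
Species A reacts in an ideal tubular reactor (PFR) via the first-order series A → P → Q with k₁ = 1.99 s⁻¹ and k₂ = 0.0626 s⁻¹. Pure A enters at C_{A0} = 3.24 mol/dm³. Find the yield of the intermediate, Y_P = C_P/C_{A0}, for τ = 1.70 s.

0.893

The intermediate concentration in a first-order A→B→C sequence is C_P = k₁C_{A0}(e^(−k₁τ) − e^(−k₂τ))/(k₂−k₁).
e^(−k₁τ) = e^(−1.99×1.70) = e^(−3.383) = 0.03395; e^(−k₂τ) = e^(−0.1064) = 0.8990.
C_P = 1.99×3.24/(0.0626−1.99) × (0.03395−0.8990) = (-3.345)×(-0.8651) = 2.894 mol/dm³.
Y_P = C_P/C_{A0} = 2.894/3.24 = 0.893.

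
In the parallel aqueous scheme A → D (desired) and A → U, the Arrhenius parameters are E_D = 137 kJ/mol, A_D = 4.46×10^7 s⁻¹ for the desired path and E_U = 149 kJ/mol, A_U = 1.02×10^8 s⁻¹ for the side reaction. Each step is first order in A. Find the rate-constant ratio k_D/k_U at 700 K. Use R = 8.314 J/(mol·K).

With equal orders, S_{D/U} = k_D/k_U = (A_D/A_U)·exp[(E_U−E_D)/(RT)].
(E_U−E_D)/(RT) = (149−137)×10³/(8.314×700) = 12000/5820 = 2.062.
k_D/k_U = (4.46×10^7/1.02×10^8)·exp(2.062) = 0.4373 × 7.861 = 3.44.

3.44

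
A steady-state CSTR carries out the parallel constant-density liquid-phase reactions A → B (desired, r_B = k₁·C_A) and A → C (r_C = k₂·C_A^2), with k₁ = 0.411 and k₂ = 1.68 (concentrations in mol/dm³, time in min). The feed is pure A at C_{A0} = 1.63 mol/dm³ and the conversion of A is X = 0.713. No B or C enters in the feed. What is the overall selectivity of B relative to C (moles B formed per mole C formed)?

0.523

Exit C_A = C_{A0}(1−X) = 1.63×0.287 = 0.4678 mol/dm³.
A CSTR operates uniformly at the exit composition, giving r_B = 0.1923 and r_C = 0.3677 (each k·C_A^n at C_A = 0.4678).
Overall selectivity = C_B/C_C = r_Bτ/(r_Cτ) = r_B/r_C = 0.523.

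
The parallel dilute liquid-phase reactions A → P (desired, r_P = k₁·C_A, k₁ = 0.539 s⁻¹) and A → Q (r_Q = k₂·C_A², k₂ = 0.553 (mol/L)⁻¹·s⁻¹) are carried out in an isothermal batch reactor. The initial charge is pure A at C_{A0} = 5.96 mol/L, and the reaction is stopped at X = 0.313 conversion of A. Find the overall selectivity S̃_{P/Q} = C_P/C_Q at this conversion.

0.196

C_A = C_{A0}(1−X) = 4.095 mol/L.
Along a PFR/batch, dC_P/dC_A = −r_P/(r_P+r_Q) = −k₁/(k₁+k₂·C_A).
Integrating from C_{A0} to C_A: C_P = (0.539/0.553)·ln[(0.539+0.553·5.96)/(0.539+0.553·4.09)] = 0.9747·ln(3.835/2.803) = 0.3054 mol/L.
C_Q = (C_{A0}−C_A)−C_P = 1.560 mol/L; S̃_{P/Q} = 0.3054/1.560 = 0.196.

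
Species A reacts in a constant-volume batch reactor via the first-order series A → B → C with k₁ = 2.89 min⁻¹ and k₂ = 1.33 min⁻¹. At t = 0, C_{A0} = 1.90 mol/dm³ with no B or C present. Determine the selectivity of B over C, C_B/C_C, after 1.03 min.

0.657

For first-order series with pure A initially, C_B(t) = k₁C_{A0}/(k₂−k₁)·(e^(−k₁t) − e^(−k₂t)).
e^(−k₁t) = e^(−2.89×1.03) = e^(−2.977) = 0.05096; e^(−k₂t) = e^(−1.370) = 0.2541.
C_B = 2.89×1.90/(1.33−2.89) × (0.05096−0.2541) = (-3.520)×(-0.2032) = 0.7151 mol/dm³.
C_A = C_{A0}e^(−k₁t) = 0.09683 mol/dm³, so C_C = C_{A0}−C_A−C_B = 1.088 mol/dm³; C_B/C_C = 0.657.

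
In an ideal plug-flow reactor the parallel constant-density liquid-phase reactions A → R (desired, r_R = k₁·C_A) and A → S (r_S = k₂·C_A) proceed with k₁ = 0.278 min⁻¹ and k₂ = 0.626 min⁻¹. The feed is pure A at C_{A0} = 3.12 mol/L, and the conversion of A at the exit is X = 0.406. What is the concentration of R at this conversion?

0.390 mol/L

C_A = C_{A0}(1−X) = 1.853 mol/L.
Both paths are first order in A, so the instantaneous fraction to R is constant: dC_R/d(−C_A) = k₁/(k₁+k₂) = 0.3075.
C_R = 0.3075·(C_{A0}−C_A) = 0.3075×1.267 = 0.390 mol/L.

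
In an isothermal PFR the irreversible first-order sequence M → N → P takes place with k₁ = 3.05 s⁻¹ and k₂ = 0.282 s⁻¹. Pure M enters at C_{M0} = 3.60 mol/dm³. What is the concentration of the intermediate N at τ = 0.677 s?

2.77 mol/dm³

The intermediate concentration in a first-order A→B→C sequence is C_N = k₁C_{M0}(e^(−k₁τ) − e^(−k₂τ))/(k₂−k₁).
e^(−k₁τ) = e^(−3.05×0.677) = e^(−2.065) = 0.1268; e^(−k₂τ) = e^(−0.1909) = 0.8262.
C_N = 3.05×3.60/(0.282−3.05) × (0.1268−0.8262) = (-3.967)×(-0.6994) = 2.774 mol/dm³.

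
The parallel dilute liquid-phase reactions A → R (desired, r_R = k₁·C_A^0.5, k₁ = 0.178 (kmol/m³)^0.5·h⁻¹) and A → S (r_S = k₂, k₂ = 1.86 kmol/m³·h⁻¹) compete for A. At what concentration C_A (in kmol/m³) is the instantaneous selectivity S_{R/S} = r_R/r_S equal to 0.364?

14.5 kmol/m³

S_{R/S} = (k₁/k₂)·C_A^0.5 ⇒ C_A = (S·k₂/k₁)^(2).
= (0.364×1.86/0.178)^(2) = (3.804)^(2) = 14.5 kmol/m³.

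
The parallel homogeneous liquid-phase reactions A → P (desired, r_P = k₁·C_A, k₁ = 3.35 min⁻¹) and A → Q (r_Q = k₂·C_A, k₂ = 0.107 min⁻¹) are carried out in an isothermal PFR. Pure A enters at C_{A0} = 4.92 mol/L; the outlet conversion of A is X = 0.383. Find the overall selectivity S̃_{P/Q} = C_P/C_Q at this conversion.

31.3

C_A = C_{A0}(1−X) = 3.036 mol/L.
Both paths are first order in A, so the instantaneous fraction to P is constant: dC_P/d(−C_A) = k₁/(k₁+k₂) = 0.9690.
C_P = 0.9690·(C_{A0}−C_A) = 0.9690×1.884 = 1.83 mol/L.
C_Q = (C_{A0}−C_A)−C_P = 0.05832 mol/L; S̃_{P/Q} = 1.826/0.05832 = 31.3.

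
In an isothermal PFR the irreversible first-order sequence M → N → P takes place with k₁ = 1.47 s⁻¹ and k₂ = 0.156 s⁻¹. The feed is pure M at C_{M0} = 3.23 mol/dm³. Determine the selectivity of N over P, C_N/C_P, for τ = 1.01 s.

9.85

Solving the coupled first-order balances gives C_N(τ) = [k₁/(k₂−k₁)]·C_{M0}·(e^(−k₁τ) − e^(−k₂τ)).
e^(−k₁τ) = e^(−1.47×1.01) = e^(−1.485) = 0.2266; e^(−k₂τ) = e^(−0.1576) = 0.8542.
C_N = 1.47×3.23/(0.156−1.47) × (0.2266−0.8542) = (-3.613)×(-0.6277) = 2.268 mol/dm³.
C_M = C_{M0}e^(−k₁τ) = 0.7318 mol/dm³, so C_P = C_{M0}−C_M−C_N = 0.2302 mol/dm³; C_N/C_P = 9.85.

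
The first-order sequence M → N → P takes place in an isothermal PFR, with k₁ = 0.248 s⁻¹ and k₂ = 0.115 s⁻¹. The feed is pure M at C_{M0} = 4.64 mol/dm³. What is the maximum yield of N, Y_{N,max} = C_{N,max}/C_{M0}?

0.515

For a first-order series the maximum intermediate yield is C_{N,max}/C_{M0} = (k₁/k₂)^[k₂/(k₂−k₁)].
= (0.248/0.115)^(0.115/(0.115−0.248)) = (2.157)^(-0.8647) = 0.5145.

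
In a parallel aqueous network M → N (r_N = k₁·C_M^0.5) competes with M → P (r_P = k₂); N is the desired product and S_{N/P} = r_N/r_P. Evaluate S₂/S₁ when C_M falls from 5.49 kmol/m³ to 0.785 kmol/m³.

S_{N/P} = (k₁/k₂)·C_M^0.5, so S₂/S₁ = (C_{M,2}/C_{M,1})^0.5.
= (0.785/5.49)^0.5 = (0.1430)^0.5 = 0.378.
Selectivity toward N falls as C_M falls — high-concentration operation is favoured.

0.378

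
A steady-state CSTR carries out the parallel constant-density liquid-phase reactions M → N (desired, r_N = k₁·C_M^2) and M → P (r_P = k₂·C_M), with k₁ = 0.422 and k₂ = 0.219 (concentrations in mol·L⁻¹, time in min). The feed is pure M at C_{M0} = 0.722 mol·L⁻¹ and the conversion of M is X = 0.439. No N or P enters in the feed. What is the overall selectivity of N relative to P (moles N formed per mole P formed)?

0.780

Exit C_M = C_{M0}(1−X) = 0.722×0.561 = 0.4050 mol·L⁻¹.
In a CSTR the entire volume is at exit conditions, so r_N = 0.422×0.4050^2 = 0.06923 and r_P = 0.219×0.4050 = 0.08870.
Overall selectivity = C_N/C_P = r_Nτ/(r_Pτ) = r_N/r_P = 0.780.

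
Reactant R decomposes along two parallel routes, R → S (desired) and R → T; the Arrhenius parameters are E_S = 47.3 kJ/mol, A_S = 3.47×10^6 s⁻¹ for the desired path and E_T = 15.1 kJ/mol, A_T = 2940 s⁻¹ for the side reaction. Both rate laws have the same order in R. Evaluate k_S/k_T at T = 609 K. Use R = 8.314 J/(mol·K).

k_S/k_T = (A_S/A_T)·exp[−(E_S−E_T)/(RT)] = (A_S/A_T)·exp[(E_T−E_S)/(RT)].
(E_T−E_S)/(RT) = (15.1−47.3)×10³/(8.314×609) = -32200/5063 = -6.360.
k_S/k_T = (3.47×10^6/2940)·exp(-6.360) = 1180 × 0.001730 = 2.04.

2.04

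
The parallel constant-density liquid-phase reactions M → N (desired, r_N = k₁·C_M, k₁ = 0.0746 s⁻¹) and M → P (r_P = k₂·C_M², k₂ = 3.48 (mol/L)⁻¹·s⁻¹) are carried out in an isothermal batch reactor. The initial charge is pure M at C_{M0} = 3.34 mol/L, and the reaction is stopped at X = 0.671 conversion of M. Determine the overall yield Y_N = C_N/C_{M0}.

C_M = C_{M0}(1−X) = 1.099 mol/L.
Along a PFR/batch, dC_N/dC_M = −r_N/(r_N+r_P) = −k₁/(k₁+k₂·C_M).
Integrating from C_{M0} to C_M: C_N = (0.0746/3.48)·ln[(0.0746+3.48·3.34)/(0.0746+3.48·1.10)] = 0.02144·ln(11.70/3.899) = 0.02355 mol/L.
Y_N = C_N/C_{M0} = 0.02355/3.34 = 0.00705.

0.00705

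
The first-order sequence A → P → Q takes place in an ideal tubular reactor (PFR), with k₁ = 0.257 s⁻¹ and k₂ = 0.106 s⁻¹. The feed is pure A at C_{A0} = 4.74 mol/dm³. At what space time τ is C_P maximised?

5.87 s

Setting dC_P/dτ = 0 gives τ_opt = ln(k₂/k₁)/(k₂−k₁).
= ln(0.106/0.257)/(0.106−0.257) = ln(0.4125)/-0.1510 = -0.8856/-0.1510 = 5.87 s.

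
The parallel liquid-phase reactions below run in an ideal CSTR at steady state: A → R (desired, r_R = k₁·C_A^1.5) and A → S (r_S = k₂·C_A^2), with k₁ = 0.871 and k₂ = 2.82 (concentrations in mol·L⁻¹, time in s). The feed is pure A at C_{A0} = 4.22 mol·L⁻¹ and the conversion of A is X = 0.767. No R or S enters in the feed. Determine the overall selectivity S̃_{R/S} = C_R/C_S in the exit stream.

0.311

Exit C_A = C_{A0}(1−X) = 4.22×0.233 = 0.9833 mol·L⁻¹.
Rates in a CSTR are evaluated at the outlet concentration: r_R = 0.871×0.9833^1.5 = 0.8492, r_S = 2.82×0.9833^2 = 2.726.
Overall selectivity = C_R/C_S = r_Rτ/(r_Sτ) = r_R/r_S = 0.311.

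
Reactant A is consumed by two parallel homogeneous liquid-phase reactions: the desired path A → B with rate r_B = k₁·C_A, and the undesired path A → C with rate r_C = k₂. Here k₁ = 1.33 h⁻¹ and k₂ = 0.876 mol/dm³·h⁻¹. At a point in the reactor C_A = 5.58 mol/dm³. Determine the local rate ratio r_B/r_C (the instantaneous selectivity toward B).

8.47

S_{B/C} = r_B/r_C = (k₁·C_A)/(k₂) = (k₁/k₂)·C_A.
= (1.33×5.580) / (0.876) = 7.421/0.8760 = 8.47.
Since the desired path is higher order in A, keeping C_A high (PFR or concentrated feed) favours B.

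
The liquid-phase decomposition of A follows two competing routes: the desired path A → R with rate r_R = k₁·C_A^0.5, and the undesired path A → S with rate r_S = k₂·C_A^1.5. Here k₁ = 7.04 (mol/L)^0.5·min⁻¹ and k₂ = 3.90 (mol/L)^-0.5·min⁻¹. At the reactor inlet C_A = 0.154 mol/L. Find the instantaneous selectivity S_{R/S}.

S_{R/S} = r_R/r_S = (k₁·C_A^0.5)/(k₂·C_A^1.5) = (k₁/k₂)·C_A⁻¹.
= (7.04×0.1540^0.5) / (3.90×0.1540^1.5) = 2.763/0.2357 = 11.7.
The undesired path is higher order in A, so low C_A (CSTR or dilute feed) favours R.

11.7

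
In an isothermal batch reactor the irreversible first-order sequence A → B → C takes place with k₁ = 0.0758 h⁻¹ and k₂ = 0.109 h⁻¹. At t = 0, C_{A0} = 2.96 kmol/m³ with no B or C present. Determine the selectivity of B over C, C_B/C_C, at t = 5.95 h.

2.55

The intermediate concentration in a first-order A→B→C sequence is C_B = k₁C_{A0}(e^(−k₁t) − e^(−k₂t))/(k₂−k₁).
e^(−k₁t) = e^(−0.0758×5.95) = e^(−0.4510) = 0.6370; e^(−k₂t) = e^(−0.6486) = 0.5228.
C_B = 0.0758×2.96/(0.109−0.0758) × (0.6370−0.5228) = 6.758×0.1142 = 0.7716 kmol/m³.
C_A = C_{A0}e^(−k₁t) = 1.885 kmol/m³, so C_C = C_{A0}−C_A−C_B = 0.3029 kmol/m³; C_B/C_C = 2.55.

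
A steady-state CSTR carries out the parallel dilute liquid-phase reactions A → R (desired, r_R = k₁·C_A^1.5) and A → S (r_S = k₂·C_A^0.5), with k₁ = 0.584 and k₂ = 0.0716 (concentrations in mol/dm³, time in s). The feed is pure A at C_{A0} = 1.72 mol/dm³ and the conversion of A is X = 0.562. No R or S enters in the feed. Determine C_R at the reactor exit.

0.831 mol/dm³

Exit C_A = C_{A0}(1−X) = 1.72×0.438 = 0.7534 mol/dm³.
Rates in a CSTR are evaluated at the outlet concentration: r_R = 0.584×0.7534^1.5 = 0.3819, r_S = 0.0716×0.7534^0.5 = 0.06215.
Fraction of consumed A going to R: r_R/(r_R+r_S) = 0.8600.
C_R = 0.8600·C_{A0}·X = 0.8600×1.72×0.562 = 0.831 mol/dm³.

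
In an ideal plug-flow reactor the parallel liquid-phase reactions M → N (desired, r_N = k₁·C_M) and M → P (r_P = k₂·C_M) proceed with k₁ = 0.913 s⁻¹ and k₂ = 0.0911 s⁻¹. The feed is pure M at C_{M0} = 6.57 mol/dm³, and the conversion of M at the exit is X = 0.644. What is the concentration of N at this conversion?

C_M = C_{M0}(1−X) = 2.339 mol/dm³.
Both paths are first order in M, so the instantaneous fraction to N is constant: dC_N/d(−C_M) = k₁/(k₁+k₂) = 0.9093.
C_N = 0.9093·(C_{M0}−C_M) = 0.9093×4.231 = 3.85 mol/dm³.

3.85 mol/dm³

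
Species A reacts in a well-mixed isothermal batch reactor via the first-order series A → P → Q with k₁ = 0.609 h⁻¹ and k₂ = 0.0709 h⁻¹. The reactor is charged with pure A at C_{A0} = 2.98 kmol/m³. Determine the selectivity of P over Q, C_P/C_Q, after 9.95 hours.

1.26

Solving the coupled first-order balances gives C_P(t) = [k₁/(k₂−k₁)]·C_{A0}·(e^(−k₁t) − e^(−k₂t)).
e^(−k₁t) = e^(−0.609×9.95) = e^(−6.060) = 0.002335; e^(−k₂t) = e^(−0.7055) = 0.4939.
C_P = 0.609×2.98/(0.0709−0.609) × (0.002335−0.4939) = (-3.373)×(-0.4915) = 1.658 kmol/m³.
C_A = C_{A0}e^(−k₁t) = 0.006960 kmol/m³, so C_Q = C_{A0}−C_A−C_P = 1.315 kmol/m³; C_P/C_Q = 1.26.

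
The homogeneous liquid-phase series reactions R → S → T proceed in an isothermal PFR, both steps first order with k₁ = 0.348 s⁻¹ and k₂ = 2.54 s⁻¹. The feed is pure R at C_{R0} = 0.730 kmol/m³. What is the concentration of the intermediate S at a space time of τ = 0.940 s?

0.0729 kmol/m³

For first-order series with pure R initially, C_S(τ) = k₁C_{R0}/(k₂−k₁)·(e^(−k₁τ) − e^(−k₂τ)).
e^(−k₁τ) = e^(−0.348×0.940) = e^(−0.3271) = 0.7210; e^(−k₂τ) = e^(−2.388) = 0.09185.
C_S = 0.348×0.730/(2.54−0.348) × (0.7210−0.09185) = 0.1159×0.6291 = 0.07291 kmol/m³.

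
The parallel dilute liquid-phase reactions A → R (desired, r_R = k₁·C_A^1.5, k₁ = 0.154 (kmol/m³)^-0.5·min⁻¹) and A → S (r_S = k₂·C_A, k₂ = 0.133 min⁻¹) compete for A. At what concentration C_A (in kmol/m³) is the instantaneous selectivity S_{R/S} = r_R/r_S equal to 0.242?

S_{R/S} = (k₁/k₂)·C_A^0.5 ⇒ C_A = (S·k₂/k₁)^(2).
= (0.242×0.133/0.154)^(2) = (0.2090)^(2) = 0.0437 kmol/m³.

0.0437 kmol/m³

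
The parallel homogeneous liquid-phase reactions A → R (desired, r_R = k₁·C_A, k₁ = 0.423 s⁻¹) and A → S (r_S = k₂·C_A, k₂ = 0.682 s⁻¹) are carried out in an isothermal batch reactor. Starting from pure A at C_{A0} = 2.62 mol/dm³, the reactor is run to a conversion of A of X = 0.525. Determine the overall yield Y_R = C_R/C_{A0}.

C_A = C_{A0}(1−X) = 1.244 mol/dm³.
Both paths are first order in A, so the instantaneous fraction to R is constant: dC_R/d(−C_A) = k₁/(k₁+k₂) = 0.3828.
C_R = 0.3828·(C_{A0}−C_A) = 0.3828×1.376 = 0.527 mol/dm³.
Y_R = C_R/C_{A0} = 0.5265/2.62 = 0.201.

0.201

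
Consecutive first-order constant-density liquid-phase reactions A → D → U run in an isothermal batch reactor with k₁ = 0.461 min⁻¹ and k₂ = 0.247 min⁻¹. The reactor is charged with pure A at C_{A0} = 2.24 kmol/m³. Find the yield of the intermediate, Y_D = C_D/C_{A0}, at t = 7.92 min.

0.249

Solving the coupled first-order balances gives C_D(t) = [k₁/(k₂−k₁)]·C_{A0}·(e^(−k₁t) − e^(−k₂t)).
e^(−k₁t) = e^(−0.461×7.92) = e^(−3.651) = 0.02596; e^(−k₂t) = e^(−1.956) = 0.1414.
C_D = 0.461×2.24/(0.247−0.461) × (0.02596−0.1414) = (-4.825)×(-0.1154) = 0.5570 kmol/m³.
Y_D = C_D/C_{A0} = 0.5570/2.24 = 0.249.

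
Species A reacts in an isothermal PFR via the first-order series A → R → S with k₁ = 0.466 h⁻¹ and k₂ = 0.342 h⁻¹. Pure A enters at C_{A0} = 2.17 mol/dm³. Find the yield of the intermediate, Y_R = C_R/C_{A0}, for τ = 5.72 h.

The intermediate concentration in a first-order A→B→C sequence is C_R = k₁C_{A0}(e^(−k₁τ) − e^(−k₂τ))/(k₂−k₁).
e^(−k₁τ) = e^(−0.466×5.72) = e^(−2.666) = 0.06956; e^(−k₂τ) = e^(−1.956) = 0.1414.
C_R = 0.466×2.17/(0.342−0.466) × (0.06956−0.1414) = (-8.155)×(-0.07183) = 0.5857 mol/dm³.
Y_R = C_R/C_{A0} = 0.5857/2.17 = 0.270.

0.270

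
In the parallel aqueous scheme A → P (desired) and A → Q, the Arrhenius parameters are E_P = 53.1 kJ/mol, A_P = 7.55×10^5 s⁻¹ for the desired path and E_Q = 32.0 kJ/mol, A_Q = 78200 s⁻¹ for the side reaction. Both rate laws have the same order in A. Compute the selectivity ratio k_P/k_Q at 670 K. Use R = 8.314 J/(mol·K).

0.219

k_P/k_Q = (A_P/A_Q)·exp[−(E_P−E_Q)/(RT)] = (A_P/A_Q)·exp[(E_Q−E_P)/(RT)].
(E_Q−E_P)/(RT) = (32.0−53.1)×10³/(8.314×670) = -21100/5570 = -3.788.
k_P/k_Q = (7.55×10^5/78200)·exp(-3.788) = 9.655 × 0.02264 = 0.219.
Since E_P > E_Q, raising the temperature improves selectivity toward P.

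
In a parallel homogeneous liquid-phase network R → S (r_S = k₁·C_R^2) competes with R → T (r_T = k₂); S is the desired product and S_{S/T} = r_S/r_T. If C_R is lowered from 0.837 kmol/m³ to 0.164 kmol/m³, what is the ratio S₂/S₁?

S_{S/T} = (k₁/k₂)·C_R^2, so S₂/S₁ = (C_{R,2}/C_{R,1})^2.
= (0.164/0.837)^2 = (0.1959)^2 = 0.0384.

0.0384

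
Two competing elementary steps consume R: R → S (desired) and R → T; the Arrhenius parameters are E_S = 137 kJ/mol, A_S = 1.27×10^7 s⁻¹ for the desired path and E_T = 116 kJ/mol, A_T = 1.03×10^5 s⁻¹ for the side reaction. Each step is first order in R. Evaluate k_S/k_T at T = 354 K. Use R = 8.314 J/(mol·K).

0.0982

Since both paths have the same order in R, the concentration cancels and S_{S/T} = k_S/k_T = (A_S/A_T)·exp[(E_T−E_S)/(RT)].
(E_T−E_S)/(RT) = (116−137)×10³/(8.314×354) = -21000/2943 = -7.135.
k_S/k_T = (1.27×10^7/1.03×10^5)·exp(-7.135) = 123.3 × 7.966×10^-4 = 0.0982.
Since E_S > E_T, raising the temperature improves selectivity toward S.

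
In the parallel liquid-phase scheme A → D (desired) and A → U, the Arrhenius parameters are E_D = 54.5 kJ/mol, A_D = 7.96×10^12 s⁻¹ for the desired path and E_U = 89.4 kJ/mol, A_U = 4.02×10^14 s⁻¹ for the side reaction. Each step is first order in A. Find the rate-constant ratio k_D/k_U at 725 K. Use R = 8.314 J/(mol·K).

Since both paths have the same order in A, the concentration cancels and S_{D/U} = k_D/k_U = (A_D/A_U)·exp[(E_U−E_D)/(RT)].
(E_U−E_D)/(RT) = (89.4−54.5)×10³/(8.314×725) = 34900/6028 = 5.790.
k_D/k_U = (7.96×10^12/4.02×10^14)·exp(5.790) = 0.01980 × 327.0 = 6.48.

6.48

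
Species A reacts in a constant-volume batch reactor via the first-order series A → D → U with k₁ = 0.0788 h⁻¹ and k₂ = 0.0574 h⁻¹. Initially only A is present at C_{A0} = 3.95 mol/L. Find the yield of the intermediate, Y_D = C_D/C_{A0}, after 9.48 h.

0.392

For first-order series with pure A initially, C_D(t) = k₁C_{A0}/(k₂−k₁)·(e^(−k₁t) − e^(−k₂t)).
e^(−k₁t) = e^(−0.0788×9.48) = e^(−0.7470) = 0.4738; e^(−k₂t) = e^(−0.5442) = 0.5803.
C_D = 0.0788×3.95/(0.0574−0.0788) × (0.4738−0.5803) = (-14.54)×(-0.1066) = 1.550 mol/L.
Y_D = C_D/C_{A0} = 1.550/3.95 = 0.392.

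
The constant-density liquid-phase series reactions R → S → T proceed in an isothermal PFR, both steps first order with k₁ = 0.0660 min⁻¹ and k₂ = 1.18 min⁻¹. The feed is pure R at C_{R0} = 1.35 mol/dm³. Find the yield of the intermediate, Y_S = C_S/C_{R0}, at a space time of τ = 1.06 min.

0.0383

The intermediate concentration in a first-order A→B→C sequence is C_S = k₁C_{R0}(e^(−k₁τ) − e^(−k₂τ))/(k₂−k₁).
e^(−k₁τ) = e^(−0.0660×1.06) = e^(−0.06996) = 0.9324; e^(−k₂τ) = e^(−1.251) = 0.2863.
C_S = 0.0660×1.35/(1.18−0.0660) × (0.9324−0.2863) = 0.07998×0.6462 = 0.05168 mol/dm³.
Y_S = C_S/C_{R0} = 0.05168/1.35 = 0.0383.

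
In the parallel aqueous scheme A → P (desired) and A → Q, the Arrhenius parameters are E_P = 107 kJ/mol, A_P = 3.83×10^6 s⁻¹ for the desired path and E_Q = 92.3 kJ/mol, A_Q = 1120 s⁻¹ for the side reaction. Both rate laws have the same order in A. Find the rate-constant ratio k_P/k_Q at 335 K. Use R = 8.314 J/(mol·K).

17.5

Since both paths have the same order in A, the concentration cancels and S_{P/Q} = k_P/k_Q = (A_P/A_Q)·exp[(E_Q−E_P)/(RT)].
(E_Q−E_P)/(RT) = (92.3−107)×10³/(8.314×335) = -14700/2785 = -5.278.
k_P/k_Q = (3.83×10^6/1120)·exp(-5.278) = 3420 × 0.005103 = 17.5.
Since E_P > E_Q, raising the temperature improves selectivity toward P.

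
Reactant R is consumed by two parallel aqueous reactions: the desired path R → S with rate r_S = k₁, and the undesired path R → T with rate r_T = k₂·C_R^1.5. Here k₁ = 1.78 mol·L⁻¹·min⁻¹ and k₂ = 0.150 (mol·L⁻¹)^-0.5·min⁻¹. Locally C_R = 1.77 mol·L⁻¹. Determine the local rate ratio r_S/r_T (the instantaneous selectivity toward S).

5.04

S_{S/T} = r_S/r_T = (k₁)/(k₂·C_R^1.5) = (k₁/k₂)·C_R^-1.5.
= (1.78) / (0.150×1.770^1.5) = 1.780/0.3532 = 5.04.
The undesired path is higher order in R, so low C_R (CSTR or dilute feed) favours S.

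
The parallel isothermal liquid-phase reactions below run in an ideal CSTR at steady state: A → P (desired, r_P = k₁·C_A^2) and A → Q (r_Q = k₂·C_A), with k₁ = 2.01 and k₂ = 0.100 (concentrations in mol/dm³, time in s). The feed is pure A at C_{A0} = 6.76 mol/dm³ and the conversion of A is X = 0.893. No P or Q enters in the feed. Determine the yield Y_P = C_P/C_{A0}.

0.836

Exit C_A = C_{A0}(1−X) = 6.76×0.107 = 0.7233 mol/dm³.
In a CSTR the entire volume is at exit conditions, so r_P = 2.01×0.7233^2 = 1.052 and r_Q = 0.100×0.7233 = 0.07233.
Fraction of consumed A going to P: r_P/(r_P+r_Q) = 0.9356.
C_P = 0.9356·C_{A0}·X = 0.9356×6.76×0.893 = 5.65 mol/dm³; Y_P = C_P/C_{A0} = 0.836.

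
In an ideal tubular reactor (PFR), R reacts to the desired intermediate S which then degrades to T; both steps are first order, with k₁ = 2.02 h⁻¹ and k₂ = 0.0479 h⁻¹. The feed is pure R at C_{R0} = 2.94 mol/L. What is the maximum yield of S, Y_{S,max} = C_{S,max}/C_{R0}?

0.913

At the optimum, C_{S,max}/C_{R0} = (k₁/k₂)^[k₂/(k₂−k₁)].
= (2.02/0.0479)^(0.0479/(0.0479−2.02)) = (42.17)^(-0.02429) = 0.9131.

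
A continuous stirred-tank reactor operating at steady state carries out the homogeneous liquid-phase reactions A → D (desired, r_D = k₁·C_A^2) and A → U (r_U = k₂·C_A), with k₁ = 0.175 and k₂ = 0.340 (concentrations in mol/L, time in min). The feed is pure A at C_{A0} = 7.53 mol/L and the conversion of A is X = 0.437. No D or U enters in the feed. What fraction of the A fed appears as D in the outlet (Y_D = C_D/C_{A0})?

0.300

Exit C_A = C_{A0}(1−X) = 7.53×0.563 = 4.239 mol/L.
A CSTR operates uniformly at the exit composition, giving r_D = 3.145 and r_U = 1.441 (each k·C_A^n at C_A = 4.239).
Fraction of consumed A going to D: r_D/(r_D+r_U) = 0.6857.
C_D = 0.6857·C_{A0}·X = 0.6857×7.53×0.437 = 2.26 mol/L; Y_D = C_D/C_{A0} = 0.300.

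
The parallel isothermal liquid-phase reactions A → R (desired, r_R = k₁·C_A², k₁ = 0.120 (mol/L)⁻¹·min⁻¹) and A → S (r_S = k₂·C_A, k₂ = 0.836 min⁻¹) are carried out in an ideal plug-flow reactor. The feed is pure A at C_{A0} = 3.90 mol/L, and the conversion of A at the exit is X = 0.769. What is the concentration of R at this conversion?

0.749 mol/L

C_A = C_{A0}(1−X) = 0.9009 mol/L.
Along a PFR/batch, dC_S/dC_A = −r_S/(r_R+r_S) = −k₂/(k₂+k₁·C_A).
Integrating from C_{A0} to C_A: C_S = (0.836/0.120)·ln[(0.836+0.120·3.90)/(0.836+0.120·0.901)] = 6.967·ln(1.304/0.9441) = 2.250 mol/L.
Then C_R = (C_{A0}−C_A) − C_S = 2.999 − 2.250 = 0.7492 mol/L.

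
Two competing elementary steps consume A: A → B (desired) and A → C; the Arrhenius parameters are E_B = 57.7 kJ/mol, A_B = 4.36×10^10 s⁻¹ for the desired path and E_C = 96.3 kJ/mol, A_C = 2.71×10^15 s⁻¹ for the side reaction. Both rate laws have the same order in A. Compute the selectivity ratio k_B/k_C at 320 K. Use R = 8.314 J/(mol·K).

32.2

k_B/k_C = (A_B/A_C)·exp[−(E_B−E_C)/(RT)] = (A_B/A_C)·exp[(E_C−E_B)/(RT)].
(E_C−E_B)/(RT) = (96.3−57.7)×10³/(8.314×320) = 38600/2660 = 14.51.
k_B/k_C = (4.36×10^10/2.71×10^15)·exp(14.51) = 1.609×10^-5 × 2.000×10^6 = 32.2.
Since E_B < E_C, lowering the temperature improves selectivity toward B.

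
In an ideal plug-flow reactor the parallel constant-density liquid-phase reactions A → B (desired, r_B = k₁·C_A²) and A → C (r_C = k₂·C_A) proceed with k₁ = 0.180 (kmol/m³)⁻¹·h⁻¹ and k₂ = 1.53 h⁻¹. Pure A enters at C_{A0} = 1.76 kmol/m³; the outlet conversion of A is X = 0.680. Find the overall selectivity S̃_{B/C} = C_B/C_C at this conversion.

0.135

C_A = C_{A0}(1−X) = 0.5632 kmol/m³.
Along a PFR/batch, dC_C/dC_A = −r_C/(r_B+r_C) = −k₂/(k₂+k₁·C_A).
Integrating from C_{A0} to C_A: C_C = (1.53/0.180)·ln[(1.53+0.180·1.76)/(1.53+0.180·0.563)] = 8.500·ln(1.847/1.631) = 1.054 kmol/m³.
Then C_B = (C_{A0}−C_A) − C_C = 1.197 − 1.054 = 0.1425 kmol/m³.
S̃_{B/C} = C_B/C_C = 0.1425/1.054 = 0.135.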